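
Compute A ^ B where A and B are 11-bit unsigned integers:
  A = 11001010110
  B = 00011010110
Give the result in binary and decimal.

Apply ^ to each column (1 where bits differ):
  11001010110
^ 00011010110
-------------
  11010000000

Answer: 11010000000 (1664)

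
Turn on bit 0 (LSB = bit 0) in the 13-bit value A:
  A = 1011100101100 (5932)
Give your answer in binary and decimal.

Mask = 1 << 0 = 0000000000001
Bit 0 of A is 0, so OR-ing with the mask flips it to 1.
  1011100101100
| 0000000000001
---------------
  1011100101101

Answer: 1011100101101 (5933)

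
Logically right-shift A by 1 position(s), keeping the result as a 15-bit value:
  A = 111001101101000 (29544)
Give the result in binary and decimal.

Logical shift right by 1: drop the bottom 1 bit(s), prepend 1 zero(s) on the left.
  111001101101000  ->  keep [11100110110100], discard [0], prepend 0
= 011100110110100

Answer: 011100110110100 (14772)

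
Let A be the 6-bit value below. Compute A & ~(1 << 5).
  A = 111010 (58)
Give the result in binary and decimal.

Mask = ~(1 << 5) = 011111
Bit 5 of A is 1, so AND-ing with the mask clears it to 0.
  111010
& 011111
--------
  011010

Answer: 011010 (26)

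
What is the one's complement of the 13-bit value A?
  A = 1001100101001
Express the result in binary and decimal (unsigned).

Flip each bit (0->1, 1->0):
  1001100101001
  0110011010110

Answer: 0110011010110 (3286)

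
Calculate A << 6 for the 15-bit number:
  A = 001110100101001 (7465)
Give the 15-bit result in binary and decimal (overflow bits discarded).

Shift left by 6: drop the top 6 bit(s), append 6 zero(s) on the right.
  001110100101001  ->  discard [001110], keep [100101001], append 000000
= 100101001000000

Answer: 100101001000000 (19008)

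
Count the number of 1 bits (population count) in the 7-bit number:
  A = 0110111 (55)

0110111
1-bits at positions (from bit 0 = LSB): 0, 1, 2, 4, 5
Count = 5

Answer: 5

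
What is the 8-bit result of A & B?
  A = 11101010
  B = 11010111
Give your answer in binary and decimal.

Apply & to each column (1 only where both bits are 1):
  11101010
& 11010111
----------
  11000010

Answer: 11000010 (194)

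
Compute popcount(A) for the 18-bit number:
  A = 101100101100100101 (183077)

101100101100100101
1-bits at positions (from bit 0 = LSB): 0, 2, 5, 8, 9, 11, 14, 15, 17
Count = 9

Answer: 9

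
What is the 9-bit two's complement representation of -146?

1. Binary of +146:  010010010
2. Invert bits:     101101101
3. Add 1:           101101110

Answer: 101101110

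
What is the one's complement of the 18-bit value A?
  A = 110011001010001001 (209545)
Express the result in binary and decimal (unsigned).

Flip each bit (0->1, 1->0):
  110011001010001001
  001100110101110110

Answer: 001100110101110110 (52598)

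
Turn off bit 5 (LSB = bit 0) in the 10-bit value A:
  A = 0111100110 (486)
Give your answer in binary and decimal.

Mask = ~(1 << 5) = 1111011111
Bit 5 of A is 1, so AND-ing with the mask clears it to 0.
  0111100110
& 1111011111
------------
  0111000110

Answer: 0111000110 (454)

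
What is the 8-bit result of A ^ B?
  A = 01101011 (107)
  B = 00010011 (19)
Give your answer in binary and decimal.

Apply ^ to each column (1 where bits differ):
  01101011
^ 00010011
----------
  01111000

Answer: 01111000 (120)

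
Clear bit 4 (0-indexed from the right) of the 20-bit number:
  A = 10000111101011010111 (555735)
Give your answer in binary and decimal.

Mask = ~(1 << 4) = 11111111111111101111
Bit 4 of A is 1, so AND-ing with the mask clears it to 0.
  10000111101011010111
& 11111111111111101111
----------------------
  10000111101011000111

Answer: 10000111101011000111 (555719)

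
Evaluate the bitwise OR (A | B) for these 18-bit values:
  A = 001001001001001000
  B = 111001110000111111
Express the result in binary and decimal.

Apply | to each column (1 where either bit is 1):
  001001001001001000
| 111001110000111111
--------------------
  111001111001111111

Answer: 111001111001111111 (237183)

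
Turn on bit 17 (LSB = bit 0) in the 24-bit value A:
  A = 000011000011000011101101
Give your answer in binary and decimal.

Mask = 1 << 17 = 000000100000000000000000
Bit 17 of A is 0, so OR-ing with the mask flips it to 1.
  000011000011000011101101
| 000000100000000000000000
--------------------------
  000011100011000011101101

Answer: 000011100011000011101101 (930029)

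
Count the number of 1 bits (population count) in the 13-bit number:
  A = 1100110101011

1100110101011
1-bits at positions (from bit 0 = LSB): 0, 1, 3, 5, 7, 8, 11, 12
Count = 8

Answer: 8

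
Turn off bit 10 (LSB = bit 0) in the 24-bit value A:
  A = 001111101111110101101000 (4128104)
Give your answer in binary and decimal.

Mask = ~(1 << 10) = 111111111111101111111111
Bit 10 of A is 1, so AND-ing with the mask clears it to 0.
  001111101111110101101000
& 111111111111101111111111
--------------------------
  001111101111100101101000

Answer: 001111101111100101101000 (4127080)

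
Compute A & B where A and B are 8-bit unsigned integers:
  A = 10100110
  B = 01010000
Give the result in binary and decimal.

Apply & to each column (1 only where both bits are 1):
  10100110
& 01010000
----------
  00000000

Answer: 00000000 (0)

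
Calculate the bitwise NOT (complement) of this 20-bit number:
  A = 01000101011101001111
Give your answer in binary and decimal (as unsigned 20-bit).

Flip each bit (0->1, 1->0):
  01000101011101001111
  10111010100010110000

Answer: 10111010100010110000 (764080)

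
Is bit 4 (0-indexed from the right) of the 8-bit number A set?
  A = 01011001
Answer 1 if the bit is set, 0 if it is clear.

Bit 4 is the 5th from the right.
  01011001
     ^
That bit is 1.

Answer: 1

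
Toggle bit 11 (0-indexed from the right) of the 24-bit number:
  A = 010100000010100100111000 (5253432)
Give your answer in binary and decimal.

Mask = 1 << 11 = 000000000000100000000000
Bit 11 of A is 1; XOR with the mask flips it to 0.
  010100000010100100111000
^ 000000000000100000000000
--------------------------
  010100000010000100111000

Answer: 010100000010000100111000 (5251384)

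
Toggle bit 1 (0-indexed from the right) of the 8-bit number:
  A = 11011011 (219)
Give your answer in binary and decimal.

Mask = 1 << 1 = 00000010
Bit 1 of A is 1; XOR with the mask flips it to 0.
  11011011
^ 00000010
----------
  11011001

Answer: 11011001 (217)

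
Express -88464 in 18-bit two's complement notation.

1. Binary of +88464:  010101100110010000
2. Invert bits:     101010011001101111
3. Add 1:           101010011001110000

Answer: 101010011001110000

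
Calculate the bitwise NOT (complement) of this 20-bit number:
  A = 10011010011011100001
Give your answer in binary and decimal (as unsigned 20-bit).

Flip each bit (0->1, 1->0):
  10011010011011100001
  01100101100100011110

Answer: 01100101100100011110 (416030)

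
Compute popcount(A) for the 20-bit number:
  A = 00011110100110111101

00011110100110111101
1-bits at positions (from bit 0 = LSB): 0, 2, 3, 4, 5, 7, 8, 11, 13, 14, 15, 16
Count = 12

Answer: 12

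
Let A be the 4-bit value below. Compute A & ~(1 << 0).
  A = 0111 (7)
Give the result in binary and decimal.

Mask = ~(1 << 0) = 1110
Bit 0 of A is 1, so AND-ing with the mask clears it to 0.
  0111
& 1110
------
  0110

Answer: 0110 (6)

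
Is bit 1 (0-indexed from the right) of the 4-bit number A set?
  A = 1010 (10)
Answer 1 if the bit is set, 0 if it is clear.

Bit 1 is the 2nd from the right.
  1010
    ^
That bit is 1.

Answer: 1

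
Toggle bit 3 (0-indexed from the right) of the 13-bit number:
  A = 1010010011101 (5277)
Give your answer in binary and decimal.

Mask = 1 << 3 = 0000000001000
Bit 3 of A is 1; XOR with the mask flips it to 0.
  1010010011101
^ 0000000001000
---------------
  1010010010101

Answer: 1010010010101 (5269)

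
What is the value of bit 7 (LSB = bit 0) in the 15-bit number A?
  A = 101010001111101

Bit 7 is the 8th from the right.
  101010001111101
         ^
That bit is 0.

Answer: 0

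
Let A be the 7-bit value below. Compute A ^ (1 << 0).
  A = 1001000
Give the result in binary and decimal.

Mask = 1 << 0 = 0000001
Bit 0 of A is 0; XOR with the mask flips it to 1.
  1001000
^ 0000001
---------
  1001001

Answer: 1001001 (73)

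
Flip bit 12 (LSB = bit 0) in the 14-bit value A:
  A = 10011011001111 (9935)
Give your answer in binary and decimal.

Mask = 1 << 12 = 01000000000000
Bit 12 of A is 0; XOR with the mask flips it to 1.
  10011011001111
^ 01000000000000
----------------
  11011011001111

Answer: 11011011001111 (14031)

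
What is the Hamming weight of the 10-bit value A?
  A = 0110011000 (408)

0110011000
1-bits at positions (from bit 0 = LSB): 3, 4, 7, 8
Count = 4

Answer: 4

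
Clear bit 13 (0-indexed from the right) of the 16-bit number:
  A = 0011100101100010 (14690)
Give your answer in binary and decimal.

Mask = ~(1 << 13) = 1101111111111111
Bit 13 of A is 1, so AND-ing with the mask clears it to 0.
  0011100101100010
& 1101111111111111
------------------
  0001100101100010

Answer: 0001100101100010 (6498)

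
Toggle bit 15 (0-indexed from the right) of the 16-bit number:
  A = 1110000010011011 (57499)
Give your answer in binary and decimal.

Mask = 1 << 15 = 1000000000000000
Bit 15 of A is 1; XOR with the mask flips it to 0.
  1110000010011011
^ 1000000000000000
------------------
  0110000010011011

Answer: 0110000010011011 (24731)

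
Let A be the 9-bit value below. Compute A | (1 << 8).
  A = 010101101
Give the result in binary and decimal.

Mask = 1 << 8 = 100000000
Bit 8 of A is 0, so OR-ing with the mask flips it to 1.
  010101101
| 100000000
-----------
  110101101

Answer: 110101101 (429)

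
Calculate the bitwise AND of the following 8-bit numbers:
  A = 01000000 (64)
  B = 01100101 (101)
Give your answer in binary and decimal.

Apply & to each column (1 only where both bits are 1):
  01000000
& 01100101
----------
  01000000

Answer: 01000000 (64)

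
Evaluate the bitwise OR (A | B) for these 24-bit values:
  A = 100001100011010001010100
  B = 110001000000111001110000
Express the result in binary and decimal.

Apply | to each column (1 where either bit is 1):
  100001100011010001010100
| 110001000000111001110000
--------------------------
  110001100011111001110100

Answer: 110001100011111001110100 (12992116)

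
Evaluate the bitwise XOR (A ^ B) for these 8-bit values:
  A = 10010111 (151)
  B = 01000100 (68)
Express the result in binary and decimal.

Apply ^ to each column (1 where bits differ):
  10010111
^ 01000100
----------
  11010011

Answer: 11010011 (211)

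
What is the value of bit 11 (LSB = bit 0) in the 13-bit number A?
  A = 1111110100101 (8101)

Bit 11 is the 12th from the right.
  1111110100101
   ^
That bit is 1.

Answer: 1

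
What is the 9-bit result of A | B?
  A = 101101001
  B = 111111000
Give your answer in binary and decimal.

Apply | to each column (1 where either bit is 1):
  101101001
| 111111000
-----------
  111111001

Answer: 111111001 (505)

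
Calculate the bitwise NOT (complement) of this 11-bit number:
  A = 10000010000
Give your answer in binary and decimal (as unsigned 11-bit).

Flip each bit (0->1, 1->0):
  10000010000
  01111101111

Answer: 01111101111 (1007)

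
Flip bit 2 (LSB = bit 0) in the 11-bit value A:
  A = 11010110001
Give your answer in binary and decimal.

Mask = 1 << 2 = 00000000100
Bit 2 of A is 0; XOR with the mask flips it to 1.
  11010110001
^ 00000000100
-------------
  11010110101

Answer: 11010110101 (1717)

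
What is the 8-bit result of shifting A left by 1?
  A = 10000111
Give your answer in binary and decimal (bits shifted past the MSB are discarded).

Shift left by 1: drop the top 1 bit(s), append 1 zero(s) on the right.
  10000111  ->  discard [1], keep [0000111], append 0
= 00001110

Answer: 00001110 (14)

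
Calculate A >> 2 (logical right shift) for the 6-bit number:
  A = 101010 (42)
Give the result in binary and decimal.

Logical shift right by 2: drop the bottom 2 bit(s), prepend 2 zero(s) on the left.
  101010  ->  keep [1010], discard [10], prepend 00
= 001010

Answer: 001010 (10)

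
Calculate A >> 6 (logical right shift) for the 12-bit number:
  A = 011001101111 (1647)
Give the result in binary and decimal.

Logical shift right by 6: drop the bottom 6 bit(s), prepend 6 zero(s) on the left.
  011001101111  ->  keep [011001], discard [101111], prepend 000000
= 000000011001

Answer: 000000011001 (25)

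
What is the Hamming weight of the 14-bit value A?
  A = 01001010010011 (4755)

01001010010011
1-bits at positions (from bit 0 = LSB): 0, 1, 4, 7, 9, 12
Count = 6

Answer: 6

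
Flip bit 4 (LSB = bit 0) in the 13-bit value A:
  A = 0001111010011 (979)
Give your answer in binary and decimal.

Mask = 1 << 4 = 0000000010000
Bit 4 of A is 1; XOR with the mask flips it to 0.
  0001111010011
^ 0000000010000
---------------
  0001111000011

Answer: 0001111000011 (963)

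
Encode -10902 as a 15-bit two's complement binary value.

1. Binary of +10902:  010101010010110
2. Invert bits:     101010101101001
3. Add 1:           101010101101010

Answer: 101010101101010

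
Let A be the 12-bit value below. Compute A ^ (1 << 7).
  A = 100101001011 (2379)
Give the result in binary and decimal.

Mask = 1 << 7 = 000010000000
Bit 7 of A is 0; XOR with the mask flips it to 1.
  100101001011
^ 000010000000
--------------
  100111001011

Answer: 100111001011 (2507)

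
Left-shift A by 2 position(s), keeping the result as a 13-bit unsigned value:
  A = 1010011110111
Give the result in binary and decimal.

Shift left by 2: drop the top 2 bit(s), append 2 zero(s) on the right.
  1010011110111  ->  discard [10], keep [10011110111], append 00
= 1001111011100

Answer: 1001111011100 (5084)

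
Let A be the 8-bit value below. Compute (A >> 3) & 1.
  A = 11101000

Bit 3 is the 4th from the right.
  11101000
      ^
That bit is 1.

Answer: 1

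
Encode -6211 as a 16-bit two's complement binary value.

1. Binary of +6211:  0001100001000011
2. Invert bits:     1110011110111100
3. Add 1:           1110011110111101

Answer: 1110011110111101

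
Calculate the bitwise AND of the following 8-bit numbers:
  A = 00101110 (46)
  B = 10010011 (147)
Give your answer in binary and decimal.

Apply & to each column (1 only where both bits are 1):
  00101110
& 10010011
----------
  00000010

Answer: 00000010 (2)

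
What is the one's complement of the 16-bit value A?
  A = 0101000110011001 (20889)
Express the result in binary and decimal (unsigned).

Flip each bit (0->1, 1->0):
  0101000110011001
  1010111001100110

Answer: 1010111001100110 (44646)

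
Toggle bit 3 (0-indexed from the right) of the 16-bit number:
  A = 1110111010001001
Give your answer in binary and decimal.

Mask = 1 << 3 = 0000000000001000
Bit 3 of A is 1; XOR with the mask flips it to 0.
  1110111010001001
^ 0000000000001000
------------------
  1110111010000001

Answer: 1110111010000001 (61057)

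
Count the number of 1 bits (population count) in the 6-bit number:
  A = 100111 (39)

100111
1-bits at positions (from bit 0 = LSB): 0, 1, 2, 5
Count = 4

Answer: 4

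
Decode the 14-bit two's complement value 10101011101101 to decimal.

MSB is 1, so the value is negative. Find the magnitude:
1. Invert bits:  01010100010010
2. Add 1:        01010100010011  = 5395
3. Apply sign:   -5395

Answer: -5395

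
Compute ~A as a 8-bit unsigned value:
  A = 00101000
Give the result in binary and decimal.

Flip each bit (0->1, 1->0):
  00101000
  11010111

Answer: 11010111 (215)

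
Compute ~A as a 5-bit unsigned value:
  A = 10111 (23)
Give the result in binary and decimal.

Flip each bit (0->1, 1->0):
  10111
  01000

Answer: 01000 (8)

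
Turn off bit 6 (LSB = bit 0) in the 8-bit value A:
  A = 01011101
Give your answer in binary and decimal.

Mask = ~(1 << 6) = 10111111
Bit 6 of A is 1, so AND-ing with the mask clears it to 0.
  01011101
& 10111111
----------
  00011101

Answer: 00011101 (29)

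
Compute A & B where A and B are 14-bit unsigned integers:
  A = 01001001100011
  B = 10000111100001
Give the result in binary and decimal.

Apply & to each column (1 only where both bits are 1):
  01001001100011
& 10000111100001
----------------
  00000001100001

Answer: 00000001100001 (97)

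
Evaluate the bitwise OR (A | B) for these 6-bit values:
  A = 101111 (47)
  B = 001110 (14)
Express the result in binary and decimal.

Apply | to each column (1 where either bit is 1):
  101111
| 001110
--------
  101111

Answer: 101111 (47)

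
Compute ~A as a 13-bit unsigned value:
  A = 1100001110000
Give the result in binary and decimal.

Flip each bit (0->1, 1->0):
  1100001110000
  0011110001111

Answer: 0011110001111 (1935)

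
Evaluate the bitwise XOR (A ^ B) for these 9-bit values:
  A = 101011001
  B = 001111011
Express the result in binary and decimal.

Apply ^ to each column (1 where bits differ):
  101011001
^ 001111011
-----------
  100100010

Answer: 100100010 (290)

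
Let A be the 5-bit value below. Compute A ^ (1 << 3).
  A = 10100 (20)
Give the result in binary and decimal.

Mask = 1 << 3 = 01000
Bit 3 of A is 0; XOR with the mask flips it to 1.
  10100
^ 01000
-------
  11100

Answer: 11100 (28)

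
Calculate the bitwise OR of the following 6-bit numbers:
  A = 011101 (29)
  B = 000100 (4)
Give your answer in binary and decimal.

Apply | to each column (1 where either bit is 1):
  011101
| 000100
--------
  011101

Answer: 011101 (29)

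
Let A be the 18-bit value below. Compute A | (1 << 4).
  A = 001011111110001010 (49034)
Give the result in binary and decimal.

Mask = 1 << 4 = 000000000000010000
Bit 4 of A is 0, so OR-ing with the mask flips it to 1.
  001011111110001010
| 000000000000010000
--------------------
  001011111110011010

Answer: 001011111110011010 (49050)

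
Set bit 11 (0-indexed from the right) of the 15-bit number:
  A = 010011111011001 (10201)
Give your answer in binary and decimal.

Mask = 1 << 11 = 000100000000000
Bit 11 of A is 0, so OR-ing with the mask flips it to 1.
  010011111011001
| 000100000000000
-----------------
  010111111011001

Answer: 010111111011001 (12249)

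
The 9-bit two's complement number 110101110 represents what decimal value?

MSB is 1, so the value is negative. Find the magnitude:
1. Invert bits:  001010001
2. Add 1:        001010010  = 82
3. Apply sign:   -82

Answer: -82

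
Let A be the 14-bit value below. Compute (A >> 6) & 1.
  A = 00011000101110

Bit 6 is the 7th from the right.
  00011000101110
         ^
That bit is 0.

Answer: 0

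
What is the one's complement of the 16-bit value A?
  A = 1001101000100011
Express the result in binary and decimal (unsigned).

Flip each bit (0->1, 1->0):
  1001101000100011
  0110010111011100

Answer: 0110010111011100 (26076)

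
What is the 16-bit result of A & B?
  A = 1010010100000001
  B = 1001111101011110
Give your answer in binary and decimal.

Apply & to each column (1 only where both bits are 1):
  1010010100000001
& 1001111101011110
------------------
  1000010100000000

Answer: 1000010100000000 (34048)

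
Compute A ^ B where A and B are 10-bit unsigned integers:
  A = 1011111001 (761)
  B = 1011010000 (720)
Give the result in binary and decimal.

Apply ^ to each column (1 where bits differ):
  1011111001
^ 1011010000
------------
  0000101001

Answer: 0000101001 (41)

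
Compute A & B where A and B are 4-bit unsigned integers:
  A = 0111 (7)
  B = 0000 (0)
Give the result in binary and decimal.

Apply & to each column (1 only where both bits are 1):
  0111
& 0000
------
  0000

Answer: 0000 (0)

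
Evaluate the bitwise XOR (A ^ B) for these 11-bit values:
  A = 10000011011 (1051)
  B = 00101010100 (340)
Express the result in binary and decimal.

Apply ^ to each column (1 where bits differ):
  10000011011
^ 00101010100
-------------
  10101001111

Answer: 10101001111 (1359)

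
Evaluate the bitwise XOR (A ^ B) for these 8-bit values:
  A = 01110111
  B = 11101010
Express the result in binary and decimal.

Apply ^ to each column (1 where bits differ):
  01110111
^ 11101010
----------
  10011101

Answer: 10011101 (157)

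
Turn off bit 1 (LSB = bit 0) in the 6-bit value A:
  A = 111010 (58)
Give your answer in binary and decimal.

Mask = ~(1 << 1) = 111101
Bit 1 of A is 1, so AND-ing with the mask clears it to 0.
  111010
& 111101
--------
  111000

Answer: 111000 (56)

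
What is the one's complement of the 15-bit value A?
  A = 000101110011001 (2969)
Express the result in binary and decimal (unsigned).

Flip each bit (0->1, 1->0):
  000101110011001
  111010001100110

Answer: 111010001100110 (29798)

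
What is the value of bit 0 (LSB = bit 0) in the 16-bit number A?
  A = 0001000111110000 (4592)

Bit 0 is the 1st from the right.
  0001000111110000
                 ^
That bit is 0.

Answer: 0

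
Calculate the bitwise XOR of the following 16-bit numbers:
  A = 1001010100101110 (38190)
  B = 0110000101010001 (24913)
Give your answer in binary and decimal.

Apply ^ to each column (1 where bits differ):
  1001010100101110
^ 0110000101010001
------------------
  1111010001111111

Answer: 1111010001111111 (62591)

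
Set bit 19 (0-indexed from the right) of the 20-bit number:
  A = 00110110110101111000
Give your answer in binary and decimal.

Mask = 1 << 19 = 10000000000000000000
Bit 19 of A is 0, so OR-ing with the mask flips it to 1.
  00110110110101111000
| 10000000000000000000
----------------------
  10110110110101111000

Answer: 10110110110101111000 (748920)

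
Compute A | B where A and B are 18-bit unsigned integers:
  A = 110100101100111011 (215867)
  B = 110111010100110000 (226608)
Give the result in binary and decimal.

Apply | to each column (1 where either bit is 1):
  110100101100111011
| 110111010100110000
--------------------
  110111111100111011

Answer: 110111111100111011 (229179)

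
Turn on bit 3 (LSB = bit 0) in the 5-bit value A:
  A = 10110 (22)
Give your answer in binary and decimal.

Mask = 1 << 3 = 01000
Bit 3 of A is 0, so OR-ing with the mask flips it to 1.
  10110
| 01000
-------
  11110

Answer: 11110 (30)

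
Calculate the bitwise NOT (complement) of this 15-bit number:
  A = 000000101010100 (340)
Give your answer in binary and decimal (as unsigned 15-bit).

Flip each bit (0->1, 1->0):
  000000101010100
  111111010101011

Answer: 111111010101011 (32427)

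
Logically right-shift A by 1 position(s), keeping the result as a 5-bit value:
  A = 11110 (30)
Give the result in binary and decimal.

Logical shift right by 1: drop the bottom 1 bit(s), prepend 1 zero(s) on the left.
  11110  ->  keep [1111], discard [0], prepend 0
= 01111

Answer: 01111 (15)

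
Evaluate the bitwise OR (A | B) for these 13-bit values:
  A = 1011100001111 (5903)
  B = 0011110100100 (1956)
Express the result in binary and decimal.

Apply | to each column (1 where either bit is 1):
  1011100001111
| 0011110100100
---------------
  1011110101111

Answer: 1011110101111 (6063)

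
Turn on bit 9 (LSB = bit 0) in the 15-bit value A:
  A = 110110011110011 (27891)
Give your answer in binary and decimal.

Mask = 1 << 9 = 000001000000000
Bit 9 of A is 0, so OR-ing with the mask flips it to 1.
  110110011110011
| 000001000000000
-----------------
  110111011110011

Answer: 110111011110011 (28403)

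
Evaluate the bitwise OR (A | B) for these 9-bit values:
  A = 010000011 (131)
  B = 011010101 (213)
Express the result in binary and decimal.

Apply | to each column (1 where either bit is 1):
  010000011
| 011010101
-----------
  011010111

Answer: 011010111 (215)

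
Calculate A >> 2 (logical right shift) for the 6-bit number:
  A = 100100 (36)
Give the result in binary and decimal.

Logical shift right by 2: drop the bottom 2 bit(s), prepend 2 zero(s) on the left.
  100100  ->  keep [1001], discard [00], prepend 00
= 001001

Answer: 001001 (9)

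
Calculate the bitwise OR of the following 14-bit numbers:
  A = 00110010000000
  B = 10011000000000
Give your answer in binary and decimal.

Apply | to each column (1 where either bit is 1):
  00110010000000
| 10011000000000
----------------
  10111010000000

Answer: 10111010000000 (11904)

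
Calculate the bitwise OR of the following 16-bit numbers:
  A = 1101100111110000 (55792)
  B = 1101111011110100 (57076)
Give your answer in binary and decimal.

Apply | to each column (1 where either bit is 1):
  1101100111110000
| 1101111011110100
------------------
  1101111111110100

Answer: 1101111111110100 (57332)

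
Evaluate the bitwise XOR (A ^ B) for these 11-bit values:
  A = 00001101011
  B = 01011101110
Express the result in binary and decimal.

Apply ^ to each column (1 where bits differ):
  00001101011
^ 01011101110
-------------
  01010000101

Answer: 01010000101 (645)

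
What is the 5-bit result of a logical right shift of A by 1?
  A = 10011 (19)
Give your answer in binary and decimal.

Logical shift right by 1: drop the bottom 1 bit(s), prepend 1 zero(s) on the left.
  10011  ->  keep [1001], discard [1], prepend 0
= 01001

Answer: 01001 (9)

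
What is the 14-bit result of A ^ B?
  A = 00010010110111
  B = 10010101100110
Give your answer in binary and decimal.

Apply ^ to each column (1 where bits differ):
  00010010110111
^ 10010101100110
----------------
  10000111010001

Answer: 10000111010001 (8657)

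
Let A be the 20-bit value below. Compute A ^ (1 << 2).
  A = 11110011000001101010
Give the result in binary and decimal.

Mask = 1 << 2 = 00000000000000000100
Bit 2 of A is 0; XOR with the mask flips it to 1.
  11110011000001101010
^ 00000000000000000100
----------------------
  11110011000001101110

Answer: 11110011000001101110 (995438)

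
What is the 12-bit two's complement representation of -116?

1. Binary of +116:  000001110100
2. Invert bits:     111110001011
3. Add 1:           111110001100

Answer: 111110001100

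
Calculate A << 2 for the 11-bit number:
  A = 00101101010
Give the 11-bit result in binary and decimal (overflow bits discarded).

Shift left by 2: drop the top 2 bit(s), append 2 zero(s) on the right.
  00101101010  ->  discard [00], keep [101101010], append 00
= 10110101000

Answer: 10110101000 (1448)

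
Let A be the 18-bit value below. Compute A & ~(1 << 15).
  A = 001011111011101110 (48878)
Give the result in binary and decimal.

Mask = ~(1 << 15) = 110111111111111111
Bit 15 of A is 1, so AND-ing with the mask clears it to 0.
  001011111011101110
& 110111111111111111
--------------------
  000011111011101110

Answer: 000011111011101110 (16110)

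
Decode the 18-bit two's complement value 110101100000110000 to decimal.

MSB is 1, so the value is negative. Find the magnitude:
1. Invert bits:  001010011111001111
2. Add 1:        001010011111010000  = 42960
3. Apply sign:   -42960

Answer: -42960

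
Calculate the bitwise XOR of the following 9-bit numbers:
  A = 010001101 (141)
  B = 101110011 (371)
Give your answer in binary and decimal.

Apply ^ to each column (1 where bits differ):
  010001101
^ 101110011
-----------
  111111110

Answer: 111111110 (510)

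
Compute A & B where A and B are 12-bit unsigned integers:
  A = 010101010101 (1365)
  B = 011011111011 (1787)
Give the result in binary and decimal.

Apply & to each column (1 only where both bits are 1):
  010101010101
& 011011111011
--------------
  010001010001

Answer: 010001010001 (1105)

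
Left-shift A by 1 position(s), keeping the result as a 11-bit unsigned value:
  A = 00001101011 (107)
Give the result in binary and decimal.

Shift left by 1: drop the top 1 bit(s), append 1 zero(s) on the right.
  00001101011  ->  discard [0], keep [0001101011], append 0
= 00011010110

Answer: 00011010110 (214)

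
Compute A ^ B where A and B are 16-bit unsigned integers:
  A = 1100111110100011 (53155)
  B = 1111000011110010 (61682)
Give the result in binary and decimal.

Apply ^ to each column (1 where bits differ):
  1100111110100011
^ 1111000011110010
------------------
  0011111101010001

Answer: 0011111101010001 (16209)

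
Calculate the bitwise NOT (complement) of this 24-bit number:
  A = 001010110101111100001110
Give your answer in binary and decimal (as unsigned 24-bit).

Flip each bit (0->1, 1->0):
  001010110101111100001110
  110101001010000011110001

Answer: 110101001010000011110001 (13934833)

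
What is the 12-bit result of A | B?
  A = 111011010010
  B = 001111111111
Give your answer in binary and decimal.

Apply | to each column (1 where either bit is 1):
  111011010010
| 001111111111
--------------
  111111111111

Answer: 111111111111 (4095)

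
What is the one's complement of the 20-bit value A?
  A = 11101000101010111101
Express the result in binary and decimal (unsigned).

Flip each bit (0->1, 1->0):
  11101000101010111101
  00010111010101000010

Answer: 00010111010101000010 (95554)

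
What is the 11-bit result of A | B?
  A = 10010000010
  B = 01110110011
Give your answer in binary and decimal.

Apply | to each column (1 where either bit is 1):
  10010000010
| 01110110011
-------------
  11110110011

Answer: 11110110011 (1971)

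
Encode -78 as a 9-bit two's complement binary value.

1. Binary of +78:  001001110
2. Invert bits:     110110001
3. Add 1:           110110010

Answer: 110110010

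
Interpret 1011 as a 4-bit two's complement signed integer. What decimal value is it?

MSB is 1, so the value is negative. Find the magnitude:
1. Invert bits:  0100
2. Add 1:        0101  = 5
3. Apply sign:   -5

Answer: -5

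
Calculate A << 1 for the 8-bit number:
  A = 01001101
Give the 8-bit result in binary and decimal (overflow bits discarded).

Shift left by 1: drop the top 1 bit(s), append 1 zero(s) on the right.
  01001101  ->  discard [0], keep [1001101], append 0
= 10011010

Answer: 10011010 (154)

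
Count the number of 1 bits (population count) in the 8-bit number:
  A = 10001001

10001001
1-bits at positions (from bit 0 = LSB): 0, 3, 7
Count = 3

Answer: 3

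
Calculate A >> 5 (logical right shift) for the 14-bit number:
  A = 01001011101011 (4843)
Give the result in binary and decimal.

Logical shift right by 5: drop the bottom 5 bit(s), prepend 5 zero(s) on the left.
  01001011101011  ->  keep [010010111], discard [01011], prepend 00000
= 00000010010111

Answer: 00000010010111 (151)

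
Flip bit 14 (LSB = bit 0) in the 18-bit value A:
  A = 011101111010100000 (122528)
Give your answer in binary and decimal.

Mask = 1 << 14 = 000100000000000000
Bit 14 of A is 1; XOR with the mask flips it to 0.
  011101111010100000
^ 000100000000000000
--------------------
  011001111010100000

Answer: 011001111010100000 (106144)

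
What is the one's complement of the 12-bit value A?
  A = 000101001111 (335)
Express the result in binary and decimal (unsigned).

Flip each bit (0->1, 1->0):
  000101001111
  111010110000

Answer: 111010110000 (3760)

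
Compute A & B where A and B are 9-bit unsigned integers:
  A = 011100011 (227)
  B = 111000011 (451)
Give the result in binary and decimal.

Apply & to each column (1 only where both bits are 1):
  011100011
& 111000011
-----------
  011000011

Answer: 011000011 (195)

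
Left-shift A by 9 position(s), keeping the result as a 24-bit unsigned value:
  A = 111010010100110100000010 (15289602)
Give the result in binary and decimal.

Shift left by 9: drop the top 9 bit(s), append 9 zero(s) on the right.
  111010010100110100000010  ->  discard [111010010], keep [100110100000010], append 000000000
= 100110100000010000000000

Answer: 100110100000010000000000 (10093568)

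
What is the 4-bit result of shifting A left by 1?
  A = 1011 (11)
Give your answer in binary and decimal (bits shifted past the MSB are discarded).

Shift left by 1: drop the top 1 bit(s), append 1 zero(s) on the right.
  1011  ->  discard [1], keep [011], append 0
= 0110

Answer: 0110 (6)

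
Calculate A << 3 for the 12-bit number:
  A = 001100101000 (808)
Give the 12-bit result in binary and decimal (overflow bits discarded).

Shift left by 3: drop the top 3 bit(s), append 3 zero(s) on the right.
  001100101000  ->  discard [001], keep [100101000], append 000
= 100101000000

Answer: 100101000000 (2368)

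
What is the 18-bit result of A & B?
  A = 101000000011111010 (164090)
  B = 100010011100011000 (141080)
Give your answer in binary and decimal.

Apply & to each column (1 only where both bits are 1):
  101000000011111010
& 100010011100011000
--------------------
  100000000000011000

Answer: 100000000000011000 (131096)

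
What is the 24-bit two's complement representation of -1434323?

1. Binary of +1434323:  000101011110001011010011
2. Invert bits:     111010100001110100101100
3. Add 1:           111010100001110100101101

Answer: 111010100001110100101101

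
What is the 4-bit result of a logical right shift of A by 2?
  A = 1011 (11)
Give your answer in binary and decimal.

Logical shift right by 2: drop the bottom 2 bit(s), prepend 2 zero(s) on the left.
  1011  ->  keep [10], discard [11], prepend 00
= 0010

Answer: 0010 (2)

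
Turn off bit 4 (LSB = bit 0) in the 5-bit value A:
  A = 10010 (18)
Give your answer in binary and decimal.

Mask = ~(1 << 4) = 01111
Bit 4 of A is 1, so AND-ing with the mask clears it to 0.
  10010
& 01111
-------
  00010

Answer: 00010 (2)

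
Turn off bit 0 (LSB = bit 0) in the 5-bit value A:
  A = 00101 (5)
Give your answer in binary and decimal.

Mask = ~(1 << 0) = 11110
Bit 0 of A is 1, so AND-ing with the mask clears it to 0.
  00101
& 11110
-------
  00100

Answer: 00100 (4)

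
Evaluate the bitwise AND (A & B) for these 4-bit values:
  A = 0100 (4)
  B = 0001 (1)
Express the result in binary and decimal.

Apply & to each column (1 only where both bits are 1):
  0100
& 0001
------
  0000

Answer: 0000 (0)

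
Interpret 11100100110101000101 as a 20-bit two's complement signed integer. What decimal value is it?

MSB is 1, so the value is negative. Find the magnitude:
1. Invert bits:  00011011001010111010
2. Add 1:        00011011001010111011  = 111291
3. Apply sign:   -111291

Answer: -111291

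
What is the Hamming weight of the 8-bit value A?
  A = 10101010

10101010
1-bits at positions (from bit 0 = LSB): 1, 3, 5, 7
Count = 4

Answer: 4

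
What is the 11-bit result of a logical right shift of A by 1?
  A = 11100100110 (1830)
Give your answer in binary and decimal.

Logical shift right by 1: drop the bottom 1 bit(s), prepend 1 zero(s) on the left.
  11100100110  ->  keep [1110010011], discard [0], prepend 0
= 01110010011

Answer: 01110010011 (915)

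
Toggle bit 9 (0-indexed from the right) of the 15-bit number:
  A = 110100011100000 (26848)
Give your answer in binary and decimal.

Mask = 1 << 9 = 000001000000000
Bit 9 of A is 0; XOR with the mask flips it to 1.
  110100011100000
^ 000001000000000
-----------------
  110101011100000

Answer: 110101011100000 (27360)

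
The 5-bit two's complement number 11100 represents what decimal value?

MSB is 1, so the value is negative. Find the magnitude:
1. Invert bits:  00011
2. Add 1:        00100  = 4
3. Apply sign:   -4

Answer: -4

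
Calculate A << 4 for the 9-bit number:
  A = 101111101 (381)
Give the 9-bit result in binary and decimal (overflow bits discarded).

Shift left by 4: drop the top 4 bit(s), append 4 zero(s) on the right.
  101111101  ->  discard [1011], keep [11101], append 0000
= 111010000

Answer: 111010000 (464)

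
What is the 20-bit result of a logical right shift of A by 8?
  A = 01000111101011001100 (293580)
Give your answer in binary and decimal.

Logical shift right by 8: drop the bottom 8 bit(s), prepend 8 zero(s) on the left.
  01000111101011001100  ->  keep [010001111010], discard [11001100], prepend 00000000
= 00000000010001111010

Answer: 00000000010001111010 (1146)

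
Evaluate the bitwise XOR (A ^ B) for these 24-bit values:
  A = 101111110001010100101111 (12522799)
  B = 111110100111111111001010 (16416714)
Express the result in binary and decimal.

Apply ^ to each column (1 where bits differ):
  101111110001010100101111
^ 111110100111111111001010
--------------------------
  010001010110101011100101

Answer: 010001010110101011100101 (4549349)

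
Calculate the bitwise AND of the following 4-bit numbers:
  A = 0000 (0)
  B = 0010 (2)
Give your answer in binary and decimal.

Apply & to each column (1 only where both bits are 1):
  0000
& 0010
------
  0000

Answer: 0000 (0)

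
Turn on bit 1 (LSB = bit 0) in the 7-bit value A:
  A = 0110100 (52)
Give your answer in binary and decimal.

Mask = 1 << 1 = 0000010
Bit 1 of A is 0, so OR-ing with the mask flips it to 1.
  0110100
| 0000010
---------
  0110110

Answer: 0110110 (54)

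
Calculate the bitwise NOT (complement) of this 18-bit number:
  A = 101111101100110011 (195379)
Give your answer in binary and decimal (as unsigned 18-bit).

Flip each bit (0->1, 1->0):
  101111101100110011
  010000010011001100

Answer: 010000010011001100 (66764)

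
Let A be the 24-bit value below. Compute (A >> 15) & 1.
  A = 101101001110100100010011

Bit 15 is the 16th from the right.
  101101001110100100010011
          ^
That bit is 1.

Answer: 1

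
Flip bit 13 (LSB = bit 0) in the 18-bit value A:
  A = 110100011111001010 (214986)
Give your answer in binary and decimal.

Mask = 1 << 13 = 000010000000000000
Bit 13 of A is 0; XOR with the mask flips it to 1.
  110100011111001010
^ 000010000000000000
--------------------
  110110011111001010

Answer: 110110011111001010 (223178)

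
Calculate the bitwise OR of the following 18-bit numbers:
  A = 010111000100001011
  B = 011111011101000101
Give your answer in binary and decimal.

Apply | to each column (1 where either bit is 1):
  010111000100001011
| 011111011101000101
--------------------
  011111011101001111

Answer: 011111011101001111 (128847)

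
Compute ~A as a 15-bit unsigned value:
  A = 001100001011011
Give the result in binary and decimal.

Flip each bit (0->1, 1->0):
  001100001011011
  110011110100100

Answer: 110011110100100 (26532)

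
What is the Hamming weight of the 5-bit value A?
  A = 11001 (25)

11001
1-bits at positions (from bit 0 = LSB): 0, 3, 4
Count = 3

Answer: 3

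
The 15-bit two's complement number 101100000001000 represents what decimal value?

MSB is 1, so the value is negative. Find the magnitude:
1. Invert bits:  010011111110111
2. Add 1:        010011111111000  = 10232
3. Apply sign:   -10232

Answer: -10232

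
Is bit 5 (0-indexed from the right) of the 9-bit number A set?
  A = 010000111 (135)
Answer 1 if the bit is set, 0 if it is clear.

Bit 5 is the 6th from the right.
  010000111
     ^
That bit is 0.

Answer: 0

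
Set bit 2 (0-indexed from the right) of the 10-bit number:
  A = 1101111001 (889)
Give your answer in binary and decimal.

Mask = 1 << 2 = 0000000100
Bit 2 of A is 0, so OR-ing with the mask flips it to 1.
  1101111001
| 0000000100
------------
  1101111101

Answer: 1101111101 (893)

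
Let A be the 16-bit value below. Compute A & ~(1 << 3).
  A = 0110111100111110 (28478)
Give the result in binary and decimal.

Mask = ~(1 << 3) = 1111111111110111
Bit 3 of A is 1, so AND-ing with the mask clears it to 0.
  0110111100111110
& 1111111111110111
------------------
  0110111100110110

Answer: 0110111100110110 (28470)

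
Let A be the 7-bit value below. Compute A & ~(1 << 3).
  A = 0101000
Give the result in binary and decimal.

Mask = ~(1 << 3) = 1110111
Bit 3 of A is 1, so AND-ing with the mask clears it to 0.
  0101000
& 1110111
---------
  0100000

Answer: 0100000 (32)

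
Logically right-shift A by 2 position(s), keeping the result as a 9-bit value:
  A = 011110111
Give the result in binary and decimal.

Logical shift right by 2: drop the bottom 2 bit(s), prepend 2 zero(s) on the left.
  011110111  ->  keep [0111101], discard [11], prepend 00
= 000111101

Answer: 000111101 (61)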